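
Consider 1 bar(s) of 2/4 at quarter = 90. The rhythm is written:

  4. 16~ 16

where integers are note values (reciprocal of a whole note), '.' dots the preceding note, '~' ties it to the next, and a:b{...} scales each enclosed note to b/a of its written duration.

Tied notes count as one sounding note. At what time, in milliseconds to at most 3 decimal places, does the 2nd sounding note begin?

1. 0.0ms @ 0 + 1000.0ms (3/2)
2. 1000.0ms @ 3/2 + 333.333ms (1/2)

note 2 onset = 3/2b = 1000.0ms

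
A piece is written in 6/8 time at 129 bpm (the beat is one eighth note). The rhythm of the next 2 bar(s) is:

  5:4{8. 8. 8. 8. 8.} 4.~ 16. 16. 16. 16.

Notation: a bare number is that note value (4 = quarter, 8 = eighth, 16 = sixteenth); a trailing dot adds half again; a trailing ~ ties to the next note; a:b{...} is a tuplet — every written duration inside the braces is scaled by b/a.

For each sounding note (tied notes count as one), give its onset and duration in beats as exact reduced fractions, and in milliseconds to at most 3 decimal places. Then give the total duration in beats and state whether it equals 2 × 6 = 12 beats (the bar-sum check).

1) 0.0ms=0b +558.14ms=6/5b
2) 558.14ms=6/5b +558.14ms=6/5b
3) 1116.279ms=12/5b +558.14ms=6/5b
4) 1674.419ms=18/5b +558.14ms=6/5b
5) 2232.558ms=24/5b +558.14ms=6/5b
6) 2790.698ms=6b +1744.186ms=15/4b
7) 4534.884ms=39/4b +348.837ms=3/4b
8) 4883.721ms=21/2b +348.837ms=3/4b
9) 5232.558ms=45/4b +348.837ms=3/4b
Σ=12b of 12 (129bpm 6/8) — PASS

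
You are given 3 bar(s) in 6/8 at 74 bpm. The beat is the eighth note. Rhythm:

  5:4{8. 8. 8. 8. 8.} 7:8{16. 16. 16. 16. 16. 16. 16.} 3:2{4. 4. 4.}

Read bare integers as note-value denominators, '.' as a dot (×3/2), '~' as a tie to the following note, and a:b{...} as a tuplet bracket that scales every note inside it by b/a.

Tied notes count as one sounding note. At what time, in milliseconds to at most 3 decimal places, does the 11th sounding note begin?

1. 0.0ms @ 0 + 972.973ms (6/5)
2. 972.973ms @ 6/5 + 972.973ms (6/5)
3. 1945.946ms @ 12/5 + 972.973ms (6/5)
4. 2918.919ms @ 18/5 + 972.973ms (6/5)
5. 3891.892ms @ 24/5 + 972.973ms (6/5)
6. 4864.865ms @ 6 + 694.981ms (6/7)
7. 5559.846ms @ 48/7 + 694.981ms (6/7)
8. 6254.826ms @ 54/7 + 694.981ms (6/7)
9. 6949.807ms @ 60/7 + 694.981ms (6/7)
10. 7644.788ms @ 66/7 + 694.981ms (6/7)
11. 8339.768ms @ 72/7 + 694.981ms (6/7)
12. 9034.749ms @ 78/7 + 694.981ms (6/7)
13. 9729.73ms @ 12 + 1621.622ms (2)
14. 11351.351ms @ 14 + 1621.622ms (2)
15. 12972.973ms @ 16 + 1621.622ms (2)

note 11 onset = 72/7b = 8339.768ms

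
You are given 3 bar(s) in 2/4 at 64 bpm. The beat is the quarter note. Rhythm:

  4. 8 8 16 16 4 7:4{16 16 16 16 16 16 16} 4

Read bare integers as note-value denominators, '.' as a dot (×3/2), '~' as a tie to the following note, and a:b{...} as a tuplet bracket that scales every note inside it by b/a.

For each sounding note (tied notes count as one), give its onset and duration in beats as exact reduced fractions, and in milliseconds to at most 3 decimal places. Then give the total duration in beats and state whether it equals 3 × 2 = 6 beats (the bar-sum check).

1) 0.0ms=0b +1406.25ms=3/2b
2) 1406.25ms=3/2b +468.75ms=1/2b
3) 1875.0ms=2b +468.75ms=1/2b
4) 2343.75ms=5/2b +234.375ms=1/4b
5) 2578.125ms=11/4b +234.375ms=1/4b
6) 2812.5ms=3b +937.5ms=1b
7) 3750.0ms=4b +133.929ms=1/7b
8) 3883.929ms=29/7b +133.929ms=1/7b
9) 4017.857ms=30/7b +133.929ms=1/7b
10) 4151.786ms=31/7b +133.929ms=1/7b
11) 4285.714ms=32/7b +133.929ms=1/7b
12) 4419.643ms=33/7b +133.929ms=1/7b
13) 4553.571ms=34/7b +133.929ms=1/7b
14) 4687.5ms=5b +937.5ms=1b
Σ=6b of 6 (64bpm 2/4) — PASS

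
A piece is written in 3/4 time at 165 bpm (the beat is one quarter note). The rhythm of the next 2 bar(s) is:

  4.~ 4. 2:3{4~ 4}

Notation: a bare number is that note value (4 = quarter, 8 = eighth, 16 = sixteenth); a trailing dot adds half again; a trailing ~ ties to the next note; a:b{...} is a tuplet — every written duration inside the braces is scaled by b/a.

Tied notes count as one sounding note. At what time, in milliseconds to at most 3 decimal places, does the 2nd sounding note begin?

note 2 onset = 3b = 1090.909ms

1. 0.0ms @ 0 + 1090.909ms (3)
2. 1090.909ms @ 3 + 1090.909ms (3)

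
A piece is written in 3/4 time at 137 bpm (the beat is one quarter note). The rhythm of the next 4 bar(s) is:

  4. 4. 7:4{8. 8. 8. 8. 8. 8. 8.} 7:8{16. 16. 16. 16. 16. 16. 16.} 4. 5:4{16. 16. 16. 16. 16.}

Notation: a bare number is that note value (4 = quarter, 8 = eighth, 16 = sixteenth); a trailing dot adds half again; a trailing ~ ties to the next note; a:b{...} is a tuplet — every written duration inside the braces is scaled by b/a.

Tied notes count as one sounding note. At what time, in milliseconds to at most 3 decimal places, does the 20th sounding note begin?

note 20 onset = 111/10b = 4861.314ms

1. 0.0ms @ 0 + 656.934ms (3/2)
2. 656.934ms @ 3/2 + 656.934ms (3/2)
3. 1313.869ms @ 3 + 187.696ms (3/7)
4. 1501.564ms @ 24/7 + 187.696ms (3/7)
5. 1689.26ms @ 27/7 + 187.696ms (3/7)
6. 1876.955ms @ 30/7 + 187.696ms (3/7)
7. 2064.651ms @ 33/7 + 187.696ms (3/7)
8. 2252.346ms @ 36/7 + 187.696ms (3/7)
9. 2440.042ms @ 39/7 + 187.696ms (3/7)
10. 2627.737ms @ 6 + 187.696ms (3/7)
11. 2815.433ms @ 45/7 + 187.696ms (3/7)
12. 3003.128ms @ 48/7 + 187.696ms (3/7)
13. 3190.824ms @ 51/7 + 187.696ms (3/7)
14. 3378.519ms @ 54/7 + 187.696ms (3/7)
15. 3566.215ms @ 57/7 + 187.696ms (3/7)
16. 3753.91ms @ 60/7 + 187.696ms (3/7)
17. 3941.606ms @ 9 + 656.934ms (3/2)
18. 4598.54ms @ 21/2 + 131.387ms (3/10)
19. 4729.927ms @ 54/5 + 131.387ms (3/10)
20. 4861.314ms @ 111/10 + 131.387ms (3/10)
21. 4992.701ms @ 57/5 + 131.387ms (3/10)
22. 5124.088ms @ 117/10 + 131.387ms (3/10)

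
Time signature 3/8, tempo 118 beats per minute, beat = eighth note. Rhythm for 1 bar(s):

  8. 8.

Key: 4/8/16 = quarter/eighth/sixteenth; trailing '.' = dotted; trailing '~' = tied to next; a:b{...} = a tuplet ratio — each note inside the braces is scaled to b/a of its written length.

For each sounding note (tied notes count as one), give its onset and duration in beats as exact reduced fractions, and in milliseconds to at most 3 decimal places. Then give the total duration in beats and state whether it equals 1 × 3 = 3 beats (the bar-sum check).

1) 0.0ms=0b +762.712ms=3/2b
2) 762.712ms=3/2b +762.712ms=3/2b
Σ=3b of 3 (118bpm 3/8) — PASS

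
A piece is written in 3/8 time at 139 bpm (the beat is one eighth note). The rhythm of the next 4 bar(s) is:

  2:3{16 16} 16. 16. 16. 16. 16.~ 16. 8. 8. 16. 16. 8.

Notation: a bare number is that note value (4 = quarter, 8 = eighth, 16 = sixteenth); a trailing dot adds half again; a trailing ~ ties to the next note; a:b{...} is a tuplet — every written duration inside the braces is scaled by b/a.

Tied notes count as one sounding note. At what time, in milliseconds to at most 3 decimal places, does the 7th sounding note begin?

note 7 onset = 9/2b = 1942.446ms

1. 0.0ms @ 0 + 323.741ms (3/4)
2. 323.741ms @ 3/4 + 323.741ms (3/4)
3. 647.482ms @ 3/2 + 323.741ms (3/4)
4. 971.223ms @ 9/4 + 323.741ms (3/4)
5. 1294.964ms @ 3 + 323.741ms (3/4)
6. 1618.705ms @ 15/4 + 323.741ms (3/4)
7. 1942.446ms @ 9/2 + 647.482ms (3/2)
8. 2589.928ms @ 6 + 647.482ms (3/2)
9. 3237.41ms @ 15/2 + 647.482ms (3/2)
10. 3884.892ms @ 9 + 323.741ms (3/4)
11. 4208.633ms @ 39/4 + 323.741ms (3/4)
12. 4532.374ms @ 21/2 + 647.482ms (3/2)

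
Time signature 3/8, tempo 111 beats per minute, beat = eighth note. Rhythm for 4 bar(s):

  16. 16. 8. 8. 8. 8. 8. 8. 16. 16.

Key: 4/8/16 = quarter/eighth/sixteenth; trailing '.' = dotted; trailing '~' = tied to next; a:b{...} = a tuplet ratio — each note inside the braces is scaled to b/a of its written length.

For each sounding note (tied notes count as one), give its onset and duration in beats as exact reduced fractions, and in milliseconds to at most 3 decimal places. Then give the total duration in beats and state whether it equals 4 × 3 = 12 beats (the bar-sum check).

1) 0.0ms=0b +405.405ms=3/4b
2) 405.405ms=3/4b +405.405ms=3/4b
3) 810.811ms=3/2b +810.811ms=3/2b
4) 1621.622ms=3b +810.811ms=3/2b
5) 2432.432ms=9/2b +810.811ms=3/2b
6) 3243.243ms=6b +810.811ms=3/2b
7) 4054.054ms=15/2b +810.811ms=3/2b
8) 4864.865ms=9b +810.811ms=3/2b
9) 5675.676ms=21/2b +405.405ms=3/4b
10) 6081.081ms=45/4b +405.405ms=3/4b
Σ=12b of 12 (111bpm 3/8) — PASS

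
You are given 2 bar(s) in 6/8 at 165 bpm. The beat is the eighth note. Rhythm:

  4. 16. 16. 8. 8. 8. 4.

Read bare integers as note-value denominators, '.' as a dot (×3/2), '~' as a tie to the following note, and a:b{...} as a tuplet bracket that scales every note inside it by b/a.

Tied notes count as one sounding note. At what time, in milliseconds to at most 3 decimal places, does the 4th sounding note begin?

1. 0.0ms @ 0 + 1090.909ms (3)
2. 1090.909ms @ 3 + 272.727ms (3/4)
3. 1363.636ms @ 15/4 + 272.727ms (3/4)
4. 1636.364ms @ 9/2 + 545.455ms (3/2)
5. 2181.818ms @ 6 + 545.455ms (3/2)
6. 2727.273ms @ 15/2 + 545.455ms (3/2)
7. 3272.727ms @ 9 + 1090.909ms (3)

note 4 onset = 9/2b = 1636.364ms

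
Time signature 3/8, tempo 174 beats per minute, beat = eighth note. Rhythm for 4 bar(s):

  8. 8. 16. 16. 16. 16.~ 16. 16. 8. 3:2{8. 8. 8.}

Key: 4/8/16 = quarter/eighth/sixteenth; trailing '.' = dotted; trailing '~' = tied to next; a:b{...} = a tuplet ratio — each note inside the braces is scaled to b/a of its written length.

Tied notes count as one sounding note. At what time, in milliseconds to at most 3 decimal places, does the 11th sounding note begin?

1. 0.0ms @ 0 + 517.241ms (3/2)
2. 517.241ms @ 3/2 + 517.241ms (3/2)
3. 1034.483ms @ 3 + 258.621ms (3/4)
4. 1293.103ms @ 15/4 + 258.621ms (3/4)
5. 1551.724ms @ 9/2 + 258.621ms (3/4)
6. 1810.345ms @ 21/4 + 517.241ms (3/2)
7. 2327.586ms @ 27/4 + 258.621ms (3/4)
8. 2586.207ms @ 15/2 + 517.241ms (3/2)
9. 3103.448ms @ 9 + 344.828ms (1)
10. 3448.276ms @ 10 + 344.828ms (1)
11. 3793.103ms @ 11 + 344.828ms (1)

note 11 onset = 11b = 3793.103ms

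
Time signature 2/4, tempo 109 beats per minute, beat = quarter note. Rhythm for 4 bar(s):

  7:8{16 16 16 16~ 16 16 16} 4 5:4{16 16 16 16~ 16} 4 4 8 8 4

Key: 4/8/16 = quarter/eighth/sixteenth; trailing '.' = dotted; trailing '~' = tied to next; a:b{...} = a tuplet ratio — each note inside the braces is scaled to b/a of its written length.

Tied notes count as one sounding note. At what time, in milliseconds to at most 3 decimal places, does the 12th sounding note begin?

note 12 onset = 4b = 2201.835ms

1. 0.0ms @ 0 + 157.274ms (2/7)
2. 157.274ms @ 2/7 + 157.274ms (2/7)
3. 314.548ms @ 4/7 + 157.274ms (2/7)
4. 471.822ms @ 6/7 + 314.548ms (4/7)
5. 786.37ms @ 10/7 + 157.274ms (2/7)
6. 943.644ms @ 12/7 + 157.274ms (2/7)
7. 1100.917ms @ 2 + 550.459ms (1)
8. 1651.376ms @ 3 + 110.092ms (1/5)
9. 1761.468ms @ 16/5 + 110.092ms (1/5)
10. 1871.56ms @ 17/5 + 110.092ms (1/5)
11. 1981.651ms @ 18/5 + 220.183ms (2/5)
12. 2201.835ms @ 4 + 550.459ms (1)
13. 2752.294ms @ 5 + 550.459ms (1)
14. 3302.752ms @ 6 + 275.229ms (1/2)
15. 3577.982ms @ 13/2 + 275.229ms (1/2)
16. 3853.211ms @ 7 + 550.459ms (1)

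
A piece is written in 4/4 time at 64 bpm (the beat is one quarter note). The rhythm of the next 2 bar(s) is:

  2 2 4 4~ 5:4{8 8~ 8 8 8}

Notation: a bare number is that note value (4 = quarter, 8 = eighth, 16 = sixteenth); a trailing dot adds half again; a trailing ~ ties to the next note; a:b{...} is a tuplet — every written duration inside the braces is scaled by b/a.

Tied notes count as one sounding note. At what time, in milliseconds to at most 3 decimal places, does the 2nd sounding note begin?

1. 0.0ms @ 0 + 1875.0ms (2)
2. 1875.0ms @ 2 + 1875.0ms (2)
3. 3750.0ms @ 4 + 937.5ms (1)
4. 4687.5ms @ 5 + 1312.5ms (7/5)
5. 6000.0ms @ 32/5 + 750.0ms (4/5)
6. 6750.0ms @ 36/5 + 375.0ms (2/5)
7. 7125.0ms @ 38/5 + 375.0ms (2/5)

note 2 onset = 2b = 1875.0ms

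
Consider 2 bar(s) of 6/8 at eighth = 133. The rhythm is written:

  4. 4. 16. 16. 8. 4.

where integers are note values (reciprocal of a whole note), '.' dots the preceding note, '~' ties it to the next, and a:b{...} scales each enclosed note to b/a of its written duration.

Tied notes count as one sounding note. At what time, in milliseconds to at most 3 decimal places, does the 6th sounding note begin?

note 6 onset = 9b = 4060.15ms

1. 0.0ms @ 0 + 1353.383ms (3)
2. 1353.383ms @ 3 + 1353.383ms (3)
3. 2706.767ms @ 6 + 338.346ms (3/4)
4. 3045.113ms @ 27/4 + 338.346ms (3/4)
5. 3383.459ms @ 15/2 + 676.692ms (3/2)
6. 4060.15ms @ 9 + 1353.383ms (3)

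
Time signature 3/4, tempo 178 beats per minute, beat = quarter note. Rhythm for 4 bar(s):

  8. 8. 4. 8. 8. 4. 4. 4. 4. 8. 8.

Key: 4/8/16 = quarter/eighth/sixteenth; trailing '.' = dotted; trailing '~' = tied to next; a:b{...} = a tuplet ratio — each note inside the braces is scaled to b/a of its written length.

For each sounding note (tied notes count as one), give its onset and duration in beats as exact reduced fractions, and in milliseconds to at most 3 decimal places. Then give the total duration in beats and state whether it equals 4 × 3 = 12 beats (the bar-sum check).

1) 0.0ms=0b +252.809ms=3/4b
2) 252.809ms=3/4b +252.809ms=3/4b
3) 505.618ms=3/2b +505.618ms=3/2b
4) 1011.236ms=3b +252.809ms=3/4b
5) 1264.045ms=15/4b +252.809ms=3/4b
6) 1516.854ms=9/2b +505.618ms=3/2b
7) 2022.472ms=6b +505.618ms=3/2b
8) 2528.09ms=15/2b +505.618ms=3/2b
9) 3033.708ms=9b +505.618ms=3/2b
10) 3539.326ms=21/2b +252.809ms=3/4b
11) 3792.135ms=45/4b +252.809ms=3/4b
Σ=12b of 12 (178bpm 3/4) — PASS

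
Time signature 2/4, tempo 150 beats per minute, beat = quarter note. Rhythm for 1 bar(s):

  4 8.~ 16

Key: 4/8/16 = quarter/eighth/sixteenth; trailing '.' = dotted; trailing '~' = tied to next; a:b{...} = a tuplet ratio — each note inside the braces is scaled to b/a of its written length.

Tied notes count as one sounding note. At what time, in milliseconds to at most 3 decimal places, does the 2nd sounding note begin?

note 2 onset = 1b = 400.0ms

1. 0.0ms @ 0 + 400.0ms (1)
2. 400.0ms @ 1 + 400.0ms (1)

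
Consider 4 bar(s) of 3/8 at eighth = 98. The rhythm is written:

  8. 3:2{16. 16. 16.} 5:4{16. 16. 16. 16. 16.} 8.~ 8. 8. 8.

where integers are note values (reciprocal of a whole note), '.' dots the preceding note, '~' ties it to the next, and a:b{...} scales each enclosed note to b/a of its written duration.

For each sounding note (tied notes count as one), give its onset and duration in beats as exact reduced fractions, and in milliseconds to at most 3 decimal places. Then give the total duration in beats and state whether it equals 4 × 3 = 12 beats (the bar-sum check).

1) 0.0ms=0b +918.367ms=3/2b
2) 918.367ms=3/2b +306.122ms=1/2b
3) 1224.49ms=2b +306.122ms=1/2b
4) 1530.612ms=5/2b +306.122ms=1/2b
5) 1836.735ms=3b +367.347ms=3/5b
6) 2204.082ms=18/5b +367.347ms=3/5b
7) 2571.429ms=21/5b +367.347ms=3/5b
8) 2938.776ms=24/5b +367.347ms=3/5b
9) 3306.122ms=27/5b +367.347ms=3/5b
10) 3673.469ms=6b +1836.735ms=3b
11) 5510.204ms=9b +918.367ms=3/2b
12) 6428.571ms=21/2b +918.367ms=3/2b
Σ=12b of 12 (98bpm 3/8) — PASS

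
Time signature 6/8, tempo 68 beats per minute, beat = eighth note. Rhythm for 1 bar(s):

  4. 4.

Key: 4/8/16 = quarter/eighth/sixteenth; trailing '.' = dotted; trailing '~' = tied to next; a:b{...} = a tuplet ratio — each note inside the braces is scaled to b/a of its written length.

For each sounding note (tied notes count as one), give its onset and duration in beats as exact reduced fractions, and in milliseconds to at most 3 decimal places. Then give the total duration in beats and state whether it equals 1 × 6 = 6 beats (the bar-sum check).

1) 0.0ms=0b +2647.059ms=3b
2) 2647.059ms=3b +2647.059ms=3b
Σ=6b of 6 (68bpm 6/8) — PASS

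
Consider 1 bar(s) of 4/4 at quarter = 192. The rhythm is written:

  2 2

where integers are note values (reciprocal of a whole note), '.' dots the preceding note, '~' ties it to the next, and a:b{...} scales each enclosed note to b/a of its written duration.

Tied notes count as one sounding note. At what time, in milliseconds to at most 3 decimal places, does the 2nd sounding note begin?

1. 0.0ms @ 0 + 625.0ms (2)
2. 625.0ms @ 2 + 625.0ms (2)

note 2 onset = 2b = 625.0ms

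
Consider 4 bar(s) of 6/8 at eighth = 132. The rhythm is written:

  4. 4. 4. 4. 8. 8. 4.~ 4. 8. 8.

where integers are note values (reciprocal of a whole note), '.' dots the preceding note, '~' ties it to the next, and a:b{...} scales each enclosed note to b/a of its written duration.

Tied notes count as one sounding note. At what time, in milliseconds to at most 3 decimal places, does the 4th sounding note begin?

1. 0.0ms @ 0 + 1363.636ms (3)
2. 1363.636ms @ 3 + 1363.636ms (3)
3. 2727.273ms @ 6 + 1363.636ms (3)
4. 4090.909ms @ 9 + 1363.636ms (3)
5. 5454.545ms @ 12 + 681.818ms (3/2)
6. 6136.364ms @ 27/2 + 681.818ms (3/2)
7. 6818.182ms @ 15 + 2727.273ms (6)
8. 9545.455ms @ 21 + 681.818ms (3/2)
9. 10227.273ms @ 45/2 + 681.818ms (3/2)

note 4 onset = 9b = 4090.909ms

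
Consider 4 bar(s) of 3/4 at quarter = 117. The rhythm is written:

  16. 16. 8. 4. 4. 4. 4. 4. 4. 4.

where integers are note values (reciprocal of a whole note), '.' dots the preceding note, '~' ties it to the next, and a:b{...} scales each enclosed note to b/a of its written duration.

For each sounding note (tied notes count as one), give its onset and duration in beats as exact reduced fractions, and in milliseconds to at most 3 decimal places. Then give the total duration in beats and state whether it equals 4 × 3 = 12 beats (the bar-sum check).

1) 0.0ms=0b +192.308ms=3/8b
2) 192.308ms=3/8b +192.308ms=3/8b
3) 384.615ms=3/4b +384.615ms=3/4b
4) 769.231ms=3/2b +769.231ms=3/2b
5) 1538.462ms=3b +769.231ms=3/2b
6) 2307.692ms=9/2b +769.231ms=3/2b
7) 3076.923ms=6b +769.231ms=3/2b
8) 3846.154ms=15/2b +769.231ms=3/2b
9) 4615.385ms=9b +769.231ms=3/2b
10) 5384.615ms=21/2b +769.231ms=3/2b
Σ=12b of 12 (117bpm 3/4) — PASS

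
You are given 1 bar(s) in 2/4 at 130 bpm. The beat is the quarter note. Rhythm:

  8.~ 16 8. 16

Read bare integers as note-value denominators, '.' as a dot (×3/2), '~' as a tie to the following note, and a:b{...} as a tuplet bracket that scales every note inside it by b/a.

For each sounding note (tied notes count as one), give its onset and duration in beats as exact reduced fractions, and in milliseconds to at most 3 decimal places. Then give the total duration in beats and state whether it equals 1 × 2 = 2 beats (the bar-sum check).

1) 0.0ms=0b +461.538ms=1b
2) 461.538ms=1b +346.154ms=3/4b
3) 807.692ms=7/4b +115.385ms=1/4b
Σ=2b of 2 (130bpm 2/4) — PASS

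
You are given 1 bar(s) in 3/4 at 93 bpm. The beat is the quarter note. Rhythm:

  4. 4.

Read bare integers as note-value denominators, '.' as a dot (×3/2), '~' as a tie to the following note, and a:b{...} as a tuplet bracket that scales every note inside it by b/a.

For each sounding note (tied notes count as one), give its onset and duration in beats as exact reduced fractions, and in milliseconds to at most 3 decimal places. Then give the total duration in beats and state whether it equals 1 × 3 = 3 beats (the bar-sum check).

1) 0.0ms=0b +967.742ms=3/2b
2) 967.742ms=3/2b +967.742ms=3/2b
Σ=3b of 3 (93bpm 3/4) — PASS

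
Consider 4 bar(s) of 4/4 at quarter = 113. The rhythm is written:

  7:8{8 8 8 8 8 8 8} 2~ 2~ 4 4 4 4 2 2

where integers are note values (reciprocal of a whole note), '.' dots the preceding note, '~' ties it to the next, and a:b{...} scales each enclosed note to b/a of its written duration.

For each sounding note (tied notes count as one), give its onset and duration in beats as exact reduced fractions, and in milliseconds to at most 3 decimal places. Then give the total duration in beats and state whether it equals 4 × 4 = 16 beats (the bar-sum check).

1) 0.0ms=0b +303.413ms=4/7b
2) 303.413ms=4/7b +303.413ms=4/7b
3) 606.827ms=8/7b +303.413ms=4/7b
4) 910.24ms=12/7b +303.413ms=4/7b
5) 1213.654ms=16/7b +303.413ms=4/7b
6) 1517.067ms=20/7b +303.413ms=4/7b
7) 1820.48ms=24/7b +303.413ms=4/7b
8) 2123.894ms=4b +2654.867ms=5b
9) 4778.761ms=9b +530.973ms=1b
10) 5309.735ms=10b +530.973ms=1b
11) 5840.708ms=11b +530.973ms=1b
12) 6371.681ms=12b +1061.947ms=2b
13) 7433.628ms=14b +1061.947ms=2b
Σ=16b of 16 (113bpm 4/4) — PASS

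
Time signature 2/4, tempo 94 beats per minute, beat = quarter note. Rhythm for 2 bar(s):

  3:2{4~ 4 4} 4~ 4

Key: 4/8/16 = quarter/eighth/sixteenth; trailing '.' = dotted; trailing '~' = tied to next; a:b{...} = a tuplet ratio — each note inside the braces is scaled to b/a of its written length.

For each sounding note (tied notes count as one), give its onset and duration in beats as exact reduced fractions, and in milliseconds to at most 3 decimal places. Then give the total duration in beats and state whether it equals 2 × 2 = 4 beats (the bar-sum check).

1) 0.0ms=0b +851.064ms=4/3b
2) 851.064ms=4/3b +425.532ms=2/3b
3) 1276.596ms=2b +1276.596ms=2b
Σ=4b of 4 (94bpm 2/4) — PASS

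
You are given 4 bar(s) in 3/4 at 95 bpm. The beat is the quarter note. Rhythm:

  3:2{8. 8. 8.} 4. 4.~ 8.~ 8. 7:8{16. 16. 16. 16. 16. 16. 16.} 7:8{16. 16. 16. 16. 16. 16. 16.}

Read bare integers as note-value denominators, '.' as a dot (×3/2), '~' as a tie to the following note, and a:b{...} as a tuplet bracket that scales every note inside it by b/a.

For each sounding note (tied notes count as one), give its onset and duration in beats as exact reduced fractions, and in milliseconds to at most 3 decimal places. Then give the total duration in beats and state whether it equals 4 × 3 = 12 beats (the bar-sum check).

1) 0.0ms=0b +315.789ms=1/2b
2) 315.789ms=1/2b +315.789ms=1/2b
3) 631.579ms=1b +315.789ms=1/2b
4) 947.368ms=3/2b +947.368ms=3/2b
5) 1894.737ms=3b +1894.737ms=3b
6) 3789.474ms=6b +270.677ms=3/7b
7) 4060.15ms=45/7b +270.677ms=3/7b
8) 4330.827ms=48/7b +270.677ms=3/7b
9) 4601.504ms=51/7b +270.677ms=3/7b
10) 4872.18ms=54/7b +270.677ms=3/7b
11) 5142.857ms=57/7b +270.677ms=3/7b
12) 5413.534ms=60/7b +270.677ms=3/7b
13) 5684.211ms=9b +270.677ms=3/7b
14) 5954.887ms=66/7b +270.677ms=3/7b
15) 6225.564ms=69/7b +270.677ms=3/7b
16) 6496.241ms=72/7b +270.677ms=3/7b
17) 6766.917ms=75/7b +270.677ms=3/7b
18) 7037.594ms=78/7b +270.677ms=3/7b
19) 7308.271ms=81/7b +270.677ms=3/7b
Σ=12b of 12 (95bpm 3/4) — PASS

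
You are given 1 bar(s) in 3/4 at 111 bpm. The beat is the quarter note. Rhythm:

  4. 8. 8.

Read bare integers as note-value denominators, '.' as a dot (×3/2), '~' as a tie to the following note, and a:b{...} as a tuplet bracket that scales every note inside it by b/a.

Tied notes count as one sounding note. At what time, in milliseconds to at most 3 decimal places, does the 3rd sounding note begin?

note 3 onset = 9/4b = 1216.216ms

1. 0.0ms @ 0 + 810.811ms (3/2)
2. 810.811ms @ 3/2 + 405.405ms (3/4)
3. 1216.216ms @ 9/4 + 405.405ms (3/4)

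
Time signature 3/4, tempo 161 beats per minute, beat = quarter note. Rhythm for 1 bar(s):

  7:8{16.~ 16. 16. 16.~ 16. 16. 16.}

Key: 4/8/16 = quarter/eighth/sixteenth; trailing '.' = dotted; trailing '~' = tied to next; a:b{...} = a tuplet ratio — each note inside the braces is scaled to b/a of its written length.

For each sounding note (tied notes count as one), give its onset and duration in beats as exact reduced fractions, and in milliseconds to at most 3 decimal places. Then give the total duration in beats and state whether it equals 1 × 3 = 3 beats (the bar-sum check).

1) 0.0ms=0b +319.432ms=6/7b
2) 319.432ms=6/7b +159.716ms=3/7b
3) 479.148ms=9/7b +319.432ms=6/7b
4) 798.58ms=15/7b +159.716ms=3/7b
5) 958.296ms=18/7b +159.716ms=3/7b
Σ=3b of 3 (161bpm 3/4) — PASS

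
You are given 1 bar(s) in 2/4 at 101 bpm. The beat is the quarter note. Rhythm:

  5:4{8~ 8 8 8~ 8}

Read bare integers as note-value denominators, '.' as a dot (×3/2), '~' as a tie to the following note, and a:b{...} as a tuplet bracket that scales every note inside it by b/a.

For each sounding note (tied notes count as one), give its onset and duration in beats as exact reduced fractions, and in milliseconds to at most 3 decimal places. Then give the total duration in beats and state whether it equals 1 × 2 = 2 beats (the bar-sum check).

1) 0.0ms=0b +475.248ms=4/5b
2) 475.248ms=4/5b +237.624ms=2/5b
3) 712.871ms=6/5b +475.248ms=4/5b
Σ=2b of 2 (101bpm 2/4) — PASS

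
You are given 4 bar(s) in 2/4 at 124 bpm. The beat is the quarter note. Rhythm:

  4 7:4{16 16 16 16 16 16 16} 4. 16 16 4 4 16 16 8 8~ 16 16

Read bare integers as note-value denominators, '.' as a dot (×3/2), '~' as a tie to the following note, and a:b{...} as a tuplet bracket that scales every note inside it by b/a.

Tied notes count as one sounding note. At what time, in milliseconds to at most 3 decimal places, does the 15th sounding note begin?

1. 0.0ms @ 0 + 483.871ms (1)
2. 483.871ms @ 1 + 69.124ms (1/7)
3. 552.995ms @ 8/7 + 69.124ms (1/7)
4. 622.12ms @ 9/7 + 69.124ms (1/7)
5. 691.244ms @ 10/7 + 69.124ms (1/7)
6. 760.369ms @ 11/7 + 69.124ms (1/7)
7. 829.493ms @ 12/7 + 69.124ms (1/7)
8. 898.618ms @ 13/7 + 69.124ms (1/7)
9. 967.742ms @ 2 + 725.806ms (3/2)
10. 1693.548ms @ 7/2 + 120.968ms (1/4)
11. 1814.516ms @ 15/4 + 120.968ms (1/4)
12. 1935.484ms @ 4 + 483.871ms (1)
13. 2419.355ms @ 5 + 483.871ms (1)
14. 2903.226ms @ 6 + 120.968ms (1/4)
15. 3024.194ms @ 25/4 + 120.968ms (1/4)
16. 3145.161ms @ 13/2 + 241.935ms (1/2)
17. 3387.097ms @ 7 + 362.903ms (3/4)
18. 3750.0ms @ 31/4 + 120.968ms (1/4)

note 15 onset = 25/4b = 3024.194ms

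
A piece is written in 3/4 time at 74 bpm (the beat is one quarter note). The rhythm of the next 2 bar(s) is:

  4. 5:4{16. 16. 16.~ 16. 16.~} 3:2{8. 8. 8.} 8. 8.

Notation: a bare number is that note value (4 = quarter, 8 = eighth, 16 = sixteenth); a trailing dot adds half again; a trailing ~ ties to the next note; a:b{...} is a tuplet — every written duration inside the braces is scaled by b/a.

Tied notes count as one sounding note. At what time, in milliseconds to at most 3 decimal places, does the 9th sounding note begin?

note 9 onset = 21/4b = 4256.757ms

1. 0.0ms @ 0 + 1216.216ms (3/2)
2. 1216.216ms @ 3/2 + 243.243ms (3/10)
3. 1459.459ms @ 9/5 + 243.243ms (3/10)
4. 1702.703ms @ 21/10 + 486.486ms (3/5)
5. 2189.189ms @ 27/10 + 648.649ms (4/5)
6. 2837.838ms @ 7/2 + 405.405ms (1/2)
7. 3243.243ms @ 4 + 405.405ms (1/2)
8. 3648.649ms @ 9/2 + 608.108ms (3/4)
9. 4256.757ms @ 21/4 + 608.108ms (3/4)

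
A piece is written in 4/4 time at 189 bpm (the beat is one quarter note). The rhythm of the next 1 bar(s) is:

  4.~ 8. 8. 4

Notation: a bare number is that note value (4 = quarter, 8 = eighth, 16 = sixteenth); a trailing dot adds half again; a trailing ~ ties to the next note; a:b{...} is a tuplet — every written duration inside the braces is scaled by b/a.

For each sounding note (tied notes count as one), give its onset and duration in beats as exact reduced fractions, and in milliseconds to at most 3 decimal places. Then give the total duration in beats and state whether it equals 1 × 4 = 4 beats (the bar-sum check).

1) 0.0ms=0b +714.286ms=9/4b
2) 714.286ms=9/4b +238.095ms=3/4b
3) 952.381ms=3b +317.46ms=1b
Σ=4b of 4 (189bpm 4/4) — PASS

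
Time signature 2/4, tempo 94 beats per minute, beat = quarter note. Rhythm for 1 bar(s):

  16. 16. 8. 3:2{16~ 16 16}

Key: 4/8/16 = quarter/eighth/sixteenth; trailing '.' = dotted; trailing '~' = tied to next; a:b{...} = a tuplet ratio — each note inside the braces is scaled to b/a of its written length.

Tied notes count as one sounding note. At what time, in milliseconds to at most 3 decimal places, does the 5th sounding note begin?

note 5 onset = 11/6b = 1170.213ms

1. 0.0ms @ 0 + 239.362ms (3/8)
2. 239.362ms @ 3/8 + 239.362ms (3/8)
3. 478.723ms @ 3/4 + 478.723ms (3/4)
4. 957.447ms @ 3/2 + 212.766ms (1/3)
5. 1170.213ms @ 11/6 + 106.383ms (1/6)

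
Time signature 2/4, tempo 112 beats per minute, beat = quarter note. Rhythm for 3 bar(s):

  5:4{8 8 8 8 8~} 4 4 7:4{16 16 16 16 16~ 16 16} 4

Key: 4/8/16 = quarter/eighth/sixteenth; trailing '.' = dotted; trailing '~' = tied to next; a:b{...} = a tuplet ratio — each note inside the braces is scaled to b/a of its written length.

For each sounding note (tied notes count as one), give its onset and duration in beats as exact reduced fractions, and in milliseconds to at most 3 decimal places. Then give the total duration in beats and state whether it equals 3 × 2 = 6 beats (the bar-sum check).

1) 0.0ms=0b +214.286ms=2/5b
2) 214.286ms=2/5b +214.286ms=2/5b
3) 428.571ms=4/5b +214.286ms=2/5b
4) 642.857ms=6/5b +214.286ms=2/5b
5) 857.143ms=8/5b +750.0ms=7/5b
6) 1607.143ms=3b +535.714ms=1b
7) 2142.857ms=4b +76.531ms=1/7b
8) 2219.388ms=29/7b +76.531ms=1/7b
9) 2295.918ms=30/7b +76.531ms=1/7b
10) 2372.449ms=31/7b +76.531ms=1/7b
11) 2448.98ms=32/7b +153.061ms=2/7b
12) 2602.041ms=34/7b +76.531ms=1/7b
13) 2678.571ms=5b +535.714ms=1b
Σ=6b of 6 (112bpm 2/4) — PASS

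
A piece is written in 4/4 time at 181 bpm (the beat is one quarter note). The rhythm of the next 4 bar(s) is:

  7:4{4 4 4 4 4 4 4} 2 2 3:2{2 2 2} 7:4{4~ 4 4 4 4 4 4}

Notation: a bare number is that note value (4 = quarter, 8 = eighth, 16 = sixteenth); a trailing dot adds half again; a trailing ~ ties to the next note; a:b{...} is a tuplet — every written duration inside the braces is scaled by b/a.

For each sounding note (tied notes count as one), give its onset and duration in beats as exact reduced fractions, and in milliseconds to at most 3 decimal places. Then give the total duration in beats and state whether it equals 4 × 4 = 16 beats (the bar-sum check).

1) 0.0ms=0b +189.424ms=4/7b
2) 189.424ms=4/7b +189.424ms=4/7b
3) 378.848ms=8/7b +189.424ms=4/7b
4) 568.272ms=12/7b +189.424ms=4/7b
5) 757.695ms=16/7b +189.424ms=4/7b
6) 947.119ms=20/7b +189.424ms=4/7b
7) 1136.543ms=24/7b +189.424ms=4/7b
8) 1325.967ms=4b +662.983ms=2b
9) 1988.95ms=6b +662.983ms=2b
10) 2651.934ms=8b +441.989ms=4/3b
11) 3093.923ms=28/3b +441.989ms=4/3b
12) 3535.912ms=32/3b +441.989ms=4/3b
13) 3977.901ms=12b +378.848ms=8/7b
14) 4356.748ms=92/7b +189.424ms=4/7b
15) 4546.172ms=96/7b +189.424ms=4/7b
16) 4735.596ms=100/7b +189.424ms=4/7b
17) 4925.02ms=104/7b +189.424ms=4/7b
18) 5114.444ms=108/7b +189.424ms=4/7b
Σ=16b of 16 (181bpm 4/4) — PASS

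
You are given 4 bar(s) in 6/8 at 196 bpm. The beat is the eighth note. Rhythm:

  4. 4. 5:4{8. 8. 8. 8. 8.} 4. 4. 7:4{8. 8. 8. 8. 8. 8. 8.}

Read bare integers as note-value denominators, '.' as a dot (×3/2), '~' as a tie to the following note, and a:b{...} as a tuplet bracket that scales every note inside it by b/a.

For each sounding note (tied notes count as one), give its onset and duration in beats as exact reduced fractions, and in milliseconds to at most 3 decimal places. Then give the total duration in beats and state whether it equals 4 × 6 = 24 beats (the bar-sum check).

1) 0.0ms=0b +918.367ms=3b
2) 918.367ms=3b +918.367ms=3b
3) 1836.735ms=6b +367.347ms=6/5b
4) 2204.082ms=36/5b +367.347ms=6/5b
5) 2571.429ms=42/5b +367.347ms=6/5b
6) 2938.776ms=48/5b +367.347ms=6/5b
7) 3306.122ms=54/5b +367.347ms=6/5b
8) 3673.469ms=12b +918.367ms=3b
9) 4591.837ms=15b +918.367ms=3b
10) 5510.204ms=18b +262.391ms=6/7b
11) 5772.595ms=132/7b +262.391ms=6/7b
12) 6034.985ms=138/7b +262.391ms=6/7b
13) 6297.376ms=144/7b +262.391ms=6/7b
14) 6559.767ms=150/7b +262.391ms=6/7b
15) 6822.157ms=156/7b +262.391ms=6/7b
16) 7084.548ms=162/7b +262.391ms=6/7b
Σ=24b of 24 (196bpm 6/8) — PASS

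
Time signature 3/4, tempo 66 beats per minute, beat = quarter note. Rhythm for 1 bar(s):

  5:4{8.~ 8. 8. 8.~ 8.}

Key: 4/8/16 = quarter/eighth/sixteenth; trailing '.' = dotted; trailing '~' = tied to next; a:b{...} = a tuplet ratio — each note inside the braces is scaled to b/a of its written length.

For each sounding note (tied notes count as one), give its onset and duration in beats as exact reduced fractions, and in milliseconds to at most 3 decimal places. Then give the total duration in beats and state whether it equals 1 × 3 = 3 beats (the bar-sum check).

1) 0.0ms=0b +1090.909ms=6/5b
2) 1090.909ms=6/5b +545.455ms=3/5b
3) 1636.364ms=9/5b +1090.909ms=6/5b
Σ=3b of 3 (66bpm 3/4) — PASS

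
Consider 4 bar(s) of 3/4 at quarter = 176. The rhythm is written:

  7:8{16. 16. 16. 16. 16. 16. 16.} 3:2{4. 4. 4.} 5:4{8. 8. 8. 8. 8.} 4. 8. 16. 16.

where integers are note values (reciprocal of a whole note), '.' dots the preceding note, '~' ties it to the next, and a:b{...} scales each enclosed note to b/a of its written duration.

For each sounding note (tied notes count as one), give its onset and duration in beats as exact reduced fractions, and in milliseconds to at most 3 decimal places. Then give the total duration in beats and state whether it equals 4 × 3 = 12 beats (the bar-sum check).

1) 0.0ms=0b +146.104ms=3/7b
2) 146.104ms=3/7b +146.104ms=3/7b
3) 292.208ms=6/7b +146.104ms=3/7b
4) 438.312ms=9/7b +146.104ms=3/7b
5) 584.416ms=12/7b +146.104ms=3/7b
6) 730.519ms=15/7b +146.104ms=3/7b
7) 876.623ms=18/7b +146.104ms=3/7b
8) 1022.727ms=3b +340.909ms=1b
9) 1363.636ms=4b +340.909ms=1b
10) 1704.545ms=5b +340.909ms=1b
11) 2045.455ms=6b +204.545ms=3/5b
12) 2250.0ms=33/5b +204.545ms=3/5b
13) 2454.545ms=36/5b +204.545ms=3/5b
14) 2659.091ms=39/5b +204.545ms=3/5b
15) 2863.636ms=42/5b +204.545ms=3/5b
16) 3068.182ms=9b +511.364ms=3/2b
17) 3579.545ms=21/2b +255.682ms=3/4b
18) 3835.227ms=45/4b +127.841ms=3/8b
19) 3963.068ms=93/8b +127.841ms=3/8b
Σ=12b of 12 (176bpm 3/4) — PASS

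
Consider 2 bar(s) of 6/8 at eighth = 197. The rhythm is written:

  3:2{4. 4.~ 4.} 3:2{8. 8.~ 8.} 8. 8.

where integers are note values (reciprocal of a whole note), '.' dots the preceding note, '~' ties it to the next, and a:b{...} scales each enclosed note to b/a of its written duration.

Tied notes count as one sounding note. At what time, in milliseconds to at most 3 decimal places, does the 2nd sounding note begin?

note 2 onset = 2b = 609.137ms

1. 0.0ms @ 0 + 609.137ms (2)
2. 609.137ms @ 2 + 1218.274ms (4)
3. 1827.411ms @ 6 + 304.569ms (1)
4. 2131.98ms @ 7 + 609.137ms (2)
5. 2741.117ms @ 9 + 456.853ms (3/2)
6. 3197.97ms @ 21/2 + 456.853ms (3/2)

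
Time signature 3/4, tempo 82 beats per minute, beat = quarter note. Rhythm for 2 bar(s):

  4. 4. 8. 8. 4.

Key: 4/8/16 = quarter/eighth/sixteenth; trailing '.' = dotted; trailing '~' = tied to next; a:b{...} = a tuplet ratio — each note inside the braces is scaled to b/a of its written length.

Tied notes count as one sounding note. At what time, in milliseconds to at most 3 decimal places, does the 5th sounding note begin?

note 5 onset = 9/2b = 3292.683ms

1. 0.0ms @ 0 + 1097.561ms (3/2)
2. 1097.561ms @ 3/2 + 1097.561ms (3/2)
3. 2195.122ms @ 3 + 548.78ms (3/4)
4. 2743.902ms @ 15/4 + 548.78ms (3/4)
5. 3292.683ms @ 9/2 + 1097.561ms (3/2)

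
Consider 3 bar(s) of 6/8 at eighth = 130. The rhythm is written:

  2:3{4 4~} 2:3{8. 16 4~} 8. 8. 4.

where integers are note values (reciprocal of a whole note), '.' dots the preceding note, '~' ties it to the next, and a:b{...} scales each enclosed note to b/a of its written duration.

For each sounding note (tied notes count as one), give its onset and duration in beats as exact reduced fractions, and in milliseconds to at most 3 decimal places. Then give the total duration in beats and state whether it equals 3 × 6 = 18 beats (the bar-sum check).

1) 0.0ms=0b +1384.615ms=3b
2) 1384.615ms=3b +2423.077ms=21/4b
3) 3807.692ms=33/4b +346.154ms=3/4b
4) 4153.846ms=9b +2076.923ms=9/2b
5) 6230.769ms=27/2b +692.308ms=3/2b
6) 6923.077ms=15b +1384.615ms=3b
Σ=18b of 18 (130bpm 6/8) — PASS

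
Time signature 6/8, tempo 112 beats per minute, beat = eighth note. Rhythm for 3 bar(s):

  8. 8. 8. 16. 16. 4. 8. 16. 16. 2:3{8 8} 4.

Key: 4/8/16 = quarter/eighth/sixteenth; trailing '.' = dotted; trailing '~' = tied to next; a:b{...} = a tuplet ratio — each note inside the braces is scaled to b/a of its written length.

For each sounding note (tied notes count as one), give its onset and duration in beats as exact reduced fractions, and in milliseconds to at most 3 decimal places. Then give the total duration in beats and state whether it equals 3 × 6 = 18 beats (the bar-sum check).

1) 0.0ms=0b +803.571ms=3/2b
2) 803.571ms=3/2b +803.571ms=3/2b
3) 1607.143ms=3b +803.571ms=3/2b
4) 2410.714ms=9/2b +401.786ms=3/4b
5) 2812.5ms=21/4b +401.786ms=3/4b
6) 3214.286ms=6b +1607.143ms=3b
7) 4821.429ms=9b +803.571ms=3/2b
8) 5625.0ms=21/2b +401.786ms=3/4b
9) 6026.786ms=45/4b +401.786ms=3/4b
10) 6428.571ms=12b +803.571ms=3/2b
11) 7232.143ms=27/2b +803.571ms=3/2b
12) 8035.714ms=15b +1607.143ms=3b
Σ=18b of 18 (112bpm 6/8) — PASS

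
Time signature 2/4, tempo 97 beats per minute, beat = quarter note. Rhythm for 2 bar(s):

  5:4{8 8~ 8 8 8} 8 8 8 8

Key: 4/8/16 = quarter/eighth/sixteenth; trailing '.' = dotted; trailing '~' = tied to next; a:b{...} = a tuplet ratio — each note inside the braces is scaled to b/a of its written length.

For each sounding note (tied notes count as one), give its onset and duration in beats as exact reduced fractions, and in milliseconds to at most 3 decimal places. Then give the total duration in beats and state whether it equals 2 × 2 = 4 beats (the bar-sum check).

1) 0.0ms=0b +247.423ms=2/5b
2) 247.423ms=2/5b +494.845ms=4/5b
3) 742.268ms=6/5b +247.423ms=2/5b
4) 989.691ms=8/5b +247.423ms=2/5b
5) 1237.113ms=2b +309.278ms=1/2b
6) 1546.392ms=5/2b +309.278ms=1/2b
7) 1855.67ms=3b +309.278ms=1/2b
8) 2164.948ms=7/2b +309.278ms=1/2b
Σ=4b of 4 (97bpm 2/4) — PASS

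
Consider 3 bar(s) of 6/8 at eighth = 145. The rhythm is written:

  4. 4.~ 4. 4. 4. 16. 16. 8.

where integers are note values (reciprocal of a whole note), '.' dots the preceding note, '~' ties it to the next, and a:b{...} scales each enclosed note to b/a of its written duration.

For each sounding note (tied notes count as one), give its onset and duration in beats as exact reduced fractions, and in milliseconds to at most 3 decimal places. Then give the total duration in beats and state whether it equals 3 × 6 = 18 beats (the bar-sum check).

1) 0.0ms=0b +1241.379ms=3b
2) 1241.379ms=3b +2482.759ms=6b
3) 3724.138ms=9b +1241.379ms=3b
4) 4965.517ms=12b +1241.379ms=3b
5) 6206.897ms=15b +310.345ms=3/4b
6) 6517.241ms=63/4b +310.345ms=3/4b
7) 6827.586ms=33/2b +620.69ms=3/2b
Σ=18b of 18 (145bpm 6/8) — PASS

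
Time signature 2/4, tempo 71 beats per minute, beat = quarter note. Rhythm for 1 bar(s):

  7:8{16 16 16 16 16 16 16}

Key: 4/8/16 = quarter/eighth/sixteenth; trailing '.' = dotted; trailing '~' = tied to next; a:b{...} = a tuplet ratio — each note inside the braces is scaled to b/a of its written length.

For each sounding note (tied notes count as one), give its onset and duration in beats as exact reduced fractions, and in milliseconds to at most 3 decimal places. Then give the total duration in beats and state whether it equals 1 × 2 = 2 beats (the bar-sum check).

1) 0.0ms=0b +241.449ms=2/7b
2) 241.449ms=2/7b +241.449ms=2/7b
3) 482.897ms=4/7b +241.449ms=2/7b
4) 724.346ms=6/7b +241.449ms=2/7b
5) 965.795ms=8/7b +241.449ms=2/7b
6) 1207.243ms=10/7b +241.449ms=2/7b
7) 1448.692ms=12/7b +241.449ms=2/7b
Σ=2b of 2 (71bpm 2/4) — PASS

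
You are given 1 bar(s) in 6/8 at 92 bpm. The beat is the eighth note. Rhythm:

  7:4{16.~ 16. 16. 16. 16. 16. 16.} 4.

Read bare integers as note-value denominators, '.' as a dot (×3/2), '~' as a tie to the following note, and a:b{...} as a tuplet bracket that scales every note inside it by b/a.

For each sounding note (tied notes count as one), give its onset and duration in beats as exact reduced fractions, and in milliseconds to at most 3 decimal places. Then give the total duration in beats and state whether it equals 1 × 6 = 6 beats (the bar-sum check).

1) 0.0ms=0b +559.006ms=6/7b
2) 559.006ms=6/7b +279.503ms=3/7b
3) 838.509ms=9/7b +279.503ms=3/7b
4) 1118.012ms=12/7b +279.503ms=3/7b
5) 1397.516ms=15/7b +279.503ms=3/7b
6) 1677.019ms=18/7b +279.503ms=3/7b
7) 1956.522ms=3b +1956.522ms=3b
Σ=6b of 6 (92bpm 6/8) — PASS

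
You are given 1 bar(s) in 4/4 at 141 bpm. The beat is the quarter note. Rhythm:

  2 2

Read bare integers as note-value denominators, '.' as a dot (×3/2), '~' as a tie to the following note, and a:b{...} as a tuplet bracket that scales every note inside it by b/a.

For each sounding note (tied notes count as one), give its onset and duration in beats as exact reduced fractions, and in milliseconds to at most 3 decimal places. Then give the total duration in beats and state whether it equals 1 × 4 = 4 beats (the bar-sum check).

1) 0.0ms=0b +851.064ms=2b
2) 851.064ms=2b +851.064ms=2b
Σ=4b of 4 (141bpm 4/4) — PASS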